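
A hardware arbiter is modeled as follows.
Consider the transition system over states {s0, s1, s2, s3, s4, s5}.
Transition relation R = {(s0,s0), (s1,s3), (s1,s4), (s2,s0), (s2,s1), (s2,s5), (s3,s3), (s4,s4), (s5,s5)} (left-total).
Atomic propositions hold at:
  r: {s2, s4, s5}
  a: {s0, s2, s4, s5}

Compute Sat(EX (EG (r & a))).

Sat(r & a) = {s2, s4, s5}
EG (r & a): greatest fixpoint, start Z0 = {s2, s4, s5}, keep only states in Sat with some successor in Z. Already a fixed point.
Sat(EG (r & a)) = {s2, s4, s5}
Sat(EX (EG (r & a))) = {s : some successor in {s2, s4, s5}} = {s1, s2, s4, s5}

{s1, s2, s4, s5}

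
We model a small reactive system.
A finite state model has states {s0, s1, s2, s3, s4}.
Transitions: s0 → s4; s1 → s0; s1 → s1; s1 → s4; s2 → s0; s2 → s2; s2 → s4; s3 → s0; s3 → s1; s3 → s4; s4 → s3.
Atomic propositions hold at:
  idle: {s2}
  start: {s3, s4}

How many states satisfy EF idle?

EF idle: least fixpoint, start Z0 = {s2}, add states with some successor in Z. Already a fixed point.
Sat(EF idle) = {s2}
|Sat(EF idle)| = |{s2}| = 1.

1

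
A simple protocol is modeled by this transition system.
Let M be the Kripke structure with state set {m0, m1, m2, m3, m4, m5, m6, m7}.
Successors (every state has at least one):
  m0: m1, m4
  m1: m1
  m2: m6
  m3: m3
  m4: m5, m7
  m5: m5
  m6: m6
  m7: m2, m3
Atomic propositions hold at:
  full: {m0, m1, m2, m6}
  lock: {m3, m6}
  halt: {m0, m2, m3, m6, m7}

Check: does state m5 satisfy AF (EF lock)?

EF lock: least fixpoint, start Z0 = {m3, m6}, add states with some successor in Z. Z1 = {m2, m3, m6, m7}; Z2 = {m2, m3, m4, m6, m7}; Z3 = {m0, m2, m3, m4, m6, m7}; fixed.
Sat(EF lock) = {m0, m2, m3, m4, m6, m7}
AF (EF lock): least fixpoint, start Z0 = {m0, m2, m3, m4, m6, m7}, add states with every successor in Z. Already a fixed point.
Sat(AF (EF lock)) = {m0, m2, m3, m4, m6, m7}
m5 ∉ Sat(AF (EF lock)) = {m0, m2, m3, m4, m6, m7}, so the formula does not hold at m5.

No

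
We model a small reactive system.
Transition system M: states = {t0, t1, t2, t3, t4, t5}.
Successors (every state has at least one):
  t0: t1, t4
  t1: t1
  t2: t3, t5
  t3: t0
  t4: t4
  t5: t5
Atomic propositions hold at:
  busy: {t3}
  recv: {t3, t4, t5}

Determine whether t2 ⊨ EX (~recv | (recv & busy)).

Yes

Sat(~recv) = {t0, t1, t2}
Sat(recv & busy) = {t3}
Sat(~recv | (recv & busy)) = {t0, t1, t2, t3}
Sat(EX (~recv | (recv & busy))) = {s : some successor in {t0, t1, t2, t3}} = {t0, t1, t2, t3}
t2 ∈ Sat(EX (~recv | (recv & busy))) = {t0, t1, t2, t3}, so the formula holds at t2.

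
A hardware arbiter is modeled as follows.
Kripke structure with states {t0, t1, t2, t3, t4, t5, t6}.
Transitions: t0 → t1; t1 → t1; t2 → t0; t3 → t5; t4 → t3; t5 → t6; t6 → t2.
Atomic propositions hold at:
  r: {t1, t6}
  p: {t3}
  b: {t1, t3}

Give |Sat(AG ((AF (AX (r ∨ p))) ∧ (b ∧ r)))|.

1

Sat(r ∨ p) = {t1, t3, t6}
Sat(AX (r ∨ p)) = {s : every successor in {t1, t3, t6}} = {t0, t1, t4, t5}
AF (AX (r ∨ p)): least fixpoint, start Z0 = {t0, t1, t4, t5}, add states with every successor in Z. Z1 = {t0, t1, t2, t3, t4, t5}; Z2 = {t0, t1, t2, t3, t4, t5, t6}; fixed.
Sat(AF (AX (r ∨ p))) = {t0, t1, t2, t3, t4, t5, t6}
Sat(b ∧ r) = {t1}
Sat((AF (AX (r ∨ p))) ∧ (b ∧ r)) = {t1}
AG ((AF (AX (r ∨ p))) ∧ (b ∧ r)): greatest fixpoint, start Z0 = {t1}, keep only states in Sat with every successor in Z. Already a fixed point.
Sat(AG ((AF (AX (r ∨ p))) ∧ (b ∧ r))) = {t1}
|Sat(AG ((AF (AX (r ∨ p))) ∧ (b ∧ r)))| = |{t1}| = 1.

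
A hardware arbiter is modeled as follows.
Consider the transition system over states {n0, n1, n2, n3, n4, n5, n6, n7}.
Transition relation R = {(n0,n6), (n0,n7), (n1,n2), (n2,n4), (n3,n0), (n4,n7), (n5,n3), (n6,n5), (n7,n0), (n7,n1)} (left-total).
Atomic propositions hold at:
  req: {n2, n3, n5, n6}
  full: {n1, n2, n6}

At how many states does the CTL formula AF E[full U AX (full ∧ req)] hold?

1

Sat(full ∧ req) = {n2, n6}
Sat(AX (full ∧ req)) = {s : every successor in {n2, n6}} = {n1}
E[full U AX (full ∧ req)]: least fixpoint, start Z0 = Sat(AX (full ∧ req)) = {n1}, add states in Sat(full) with some successor in Z. Already a fixed point.
Sat(E[full U AX (full ∧ req)]) = {n1}
AF E[full U AX (full ∧ req)]: least fixpoint, start Z0 = {n1}, add states with every successor in Z. Already a fixed point.
Sat(AF E[full U AX (full ∧ req)]) = {n1}
|Sat(AF E[full U AX (full ∧ req)])| = |{n1}| = 1.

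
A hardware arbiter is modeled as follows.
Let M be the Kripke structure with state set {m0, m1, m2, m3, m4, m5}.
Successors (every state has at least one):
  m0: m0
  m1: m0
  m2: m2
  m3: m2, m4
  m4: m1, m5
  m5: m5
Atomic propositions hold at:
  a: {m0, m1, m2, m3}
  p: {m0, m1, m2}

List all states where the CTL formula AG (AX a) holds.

{m0, m1, m2}

Sat(AX a) = {s : every successor in {m0, m1, m2, m3}} = {m0, m1, m2}
AG (AX a): greatest fixpoint, start Z0 = {m0, m1, m2}, keep only states in Sat with every successor in Z. Already a fixed point.
Sat(AG (AX a)) = {m0, m1, m2}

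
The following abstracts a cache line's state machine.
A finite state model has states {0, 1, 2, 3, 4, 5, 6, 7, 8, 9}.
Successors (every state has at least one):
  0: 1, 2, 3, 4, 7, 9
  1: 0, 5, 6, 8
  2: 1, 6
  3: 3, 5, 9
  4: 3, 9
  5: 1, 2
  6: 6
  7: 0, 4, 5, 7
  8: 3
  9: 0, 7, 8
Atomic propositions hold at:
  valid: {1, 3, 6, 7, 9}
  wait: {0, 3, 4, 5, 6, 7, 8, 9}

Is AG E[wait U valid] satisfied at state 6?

E[wait U valid]: least fixpoint, start Z0 = Sat(valid) = {1, 3, 6, 7, 9}, add states in Sat(wait) with some successor in Z. Z1 = {0, 1, 3, 4, 5, 6, 7, 8, 9}; fixed.
Sat(E[wait U valid]) = {0, 1, 3, 4, 5, 6, 7, 8, 9}
AG E[wait U valid]: greatest fixpoint, start Z0 = {0, 1, 3, 4, 5, 6, 7, 8, 9}, keep only states in Sat with every successor in Z. Z1 = {1, 3, 4, 6, 7, 8, 9}; Z2 = {4, 6, 8}; Z3 = {6}; fixed.
Sat(AG E[wait U valid]) = {6}
6 ∈ Sat(AG E[wait U valid]) = {6}, so the formula holds at 6.

Yes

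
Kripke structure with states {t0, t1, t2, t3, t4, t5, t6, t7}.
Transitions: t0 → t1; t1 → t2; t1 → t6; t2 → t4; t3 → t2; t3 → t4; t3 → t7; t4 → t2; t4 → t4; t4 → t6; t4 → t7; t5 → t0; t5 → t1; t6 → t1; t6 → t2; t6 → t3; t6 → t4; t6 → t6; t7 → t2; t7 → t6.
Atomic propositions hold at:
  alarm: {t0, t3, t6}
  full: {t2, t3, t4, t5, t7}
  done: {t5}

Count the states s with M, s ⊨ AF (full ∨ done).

Sat(full ∨ done) = {t2, t3, t4, t5, t7}
AF (full ∨ done): least fixpoint, start Z0 = {t2, t3, t4, t5, t7}, add states with every successor in Z. Already a fixed point.
Sat(AF (full ∨ done)) = {t2, t3, t4, t5, t7}
|Sat(AF (full ∨ done))| = |{t2, t3, t4, t5, t7}| = 5.

5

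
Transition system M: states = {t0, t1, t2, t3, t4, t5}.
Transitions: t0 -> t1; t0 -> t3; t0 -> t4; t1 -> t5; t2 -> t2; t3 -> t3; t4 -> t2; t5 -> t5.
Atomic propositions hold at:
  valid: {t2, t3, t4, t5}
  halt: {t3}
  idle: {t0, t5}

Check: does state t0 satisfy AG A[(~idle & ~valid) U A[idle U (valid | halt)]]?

No

Sat(~idle) = {t1, t2, t3, t4}
Sat(~valid) = {t0, t1}
Sat(~idle & ~valid) = {t1}
Sat(valid | halt) = {t2, t3, t4, t5}
A[idle U (valid | halt)]: least fixpoint, start Z0 = Sat((valid | halt)) = {t2, t3, t4, t5}, add states in Sat(idle) with every successor in Z. Already a fixed point.
Sat(A[idle U (valid | halt)]) = {t2, t3, t4, t5}
A[(~idle & ~valid) U A[idle U (valid | halt)]]: least fixpoint, start Z0 = Sat(A[idle U (valid | halt)]) = {t2, t3, t4, t5}, add states in Sat(~idle & ~valid) with every successor in Z. Z1 = {t1, t2, t3, t4, t5}; fixed.
Sat(A[(~idle & ~valid) U A[idle U (valid | halt)]]) = {t1, t2, t3, t4, t5}
AG A[(~idle & ~valid) U A[idle U (valid | halt)]]: greatest fixpoint, start Z0 = {t1, t2, t3, t4, t5}, keep only states in Sat with every successor in Z. Already a fixed point.
Sat(AG A[(~idle & ~valid) U A[idle U (valid | halt)]]) = {t1, t2, t3, t4, t5}
t0 ∉ Sat(AG A[(~idle & ~valid) U A[idle U (valid | halt)]]) = {t1, t2, t3, t4, t5}, so the formula does not hold at t0.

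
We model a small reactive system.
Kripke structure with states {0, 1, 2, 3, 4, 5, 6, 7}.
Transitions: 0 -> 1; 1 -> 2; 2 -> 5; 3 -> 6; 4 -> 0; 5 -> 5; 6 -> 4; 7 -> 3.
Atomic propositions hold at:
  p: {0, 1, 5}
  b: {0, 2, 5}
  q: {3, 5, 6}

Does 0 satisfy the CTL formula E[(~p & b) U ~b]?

No

Sat(~p) = {2, 3, 4, 6, 7}
Sat(~p & b) = {2}
Sat(~b) = {1, 3, 4, 6, 7}
E[(~p & b) U ~b]: least fixpoint, start Z0 = Sat(~b) = {1, 3, 4, 6, 7}, add states in Sat(~p & b) with some successor in Z. Already a fixed point.
Sat(E[(~p & b) U ~b]) = {1, 3, 4, 6, 7}
0 ∉ Sat(E[(~p & b) U ~b]) = {1, 3, 4, 6, 7}, so the formula does not hold at 0.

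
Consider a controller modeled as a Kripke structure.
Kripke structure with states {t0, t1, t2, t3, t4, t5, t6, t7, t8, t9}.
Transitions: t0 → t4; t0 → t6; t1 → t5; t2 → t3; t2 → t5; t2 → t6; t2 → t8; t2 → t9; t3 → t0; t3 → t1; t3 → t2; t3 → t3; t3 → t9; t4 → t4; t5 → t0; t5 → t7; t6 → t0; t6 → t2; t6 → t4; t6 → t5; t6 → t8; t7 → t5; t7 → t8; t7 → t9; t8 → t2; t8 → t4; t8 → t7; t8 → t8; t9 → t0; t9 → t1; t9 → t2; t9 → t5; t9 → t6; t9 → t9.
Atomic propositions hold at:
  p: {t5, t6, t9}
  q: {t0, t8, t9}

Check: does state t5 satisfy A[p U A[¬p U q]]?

No

Sat(¬p) = {t0, t1, t2, t3, t4, t7, t8}
A[¬p U q]: least fixpoint, start Z0 = Sat(q) = {t0, t8, t9}, add states in Sat(¬p) with every successor in Z. Already a fixed point.
Sat(A[¬p U q]) = {t0, t8, t9}
A[p U A[¬p U q]]: least fixpoint, start Z0 = Sat(A[¬p U q]) = {t0, t8, t9}, add states in Sat(p) with every successor in Z. Already a fixed point.
Sat(A[p U A[¬p U q]]) = {t0, t8, t9}
t5 ∉ Sat(A[p U A[¬p U q]]) = {t0, t8, t9}, so the formula does not hold at t5.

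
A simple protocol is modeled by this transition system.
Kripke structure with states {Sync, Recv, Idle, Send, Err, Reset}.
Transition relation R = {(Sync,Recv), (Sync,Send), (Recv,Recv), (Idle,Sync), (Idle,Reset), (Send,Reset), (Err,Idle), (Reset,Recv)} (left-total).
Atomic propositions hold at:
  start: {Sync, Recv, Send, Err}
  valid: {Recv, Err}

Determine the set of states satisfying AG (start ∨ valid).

Sat(start ∨ valid) = {Sync, Recv, Send, Err}
AG (start ∨ valid): greatest fixpoint, start Z0 = {Sync, Recv, Send, Err}, keep only states in Sat with every successor in Z. Z1 = {Sync, Recv}; Z2 = {Recv}; fixed.
Sat(AG (start ∨ valid)) = {Recv}

{Recv}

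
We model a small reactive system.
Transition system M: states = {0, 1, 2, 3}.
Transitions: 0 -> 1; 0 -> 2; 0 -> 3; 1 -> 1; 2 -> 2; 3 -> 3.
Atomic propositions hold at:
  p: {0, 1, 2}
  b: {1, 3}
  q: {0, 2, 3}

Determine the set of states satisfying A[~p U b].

{1, 3}

Sat(~p) = {3}
A[~p U b]: least fixpoint, start Z0 = Sat(b) = {1, 3}, add states in Sat(~p) with every successor in Z. Already a fixed point.
Sat(A[~p U b]) = {1, 3}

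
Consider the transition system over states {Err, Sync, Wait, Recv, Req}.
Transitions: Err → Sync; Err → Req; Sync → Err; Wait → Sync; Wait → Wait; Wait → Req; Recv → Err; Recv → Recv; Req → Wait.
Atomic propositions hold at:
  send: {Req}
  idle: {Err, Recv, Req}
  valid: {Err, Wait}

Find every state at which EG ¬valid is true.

Sat(¬valid) = {Sync, Recv, Req}
EG ¬valid: greatest fixpoint, start Z0 = {Sync, Recv, Req}, keep only states in Sat with some successor in Z. Z1 = {Recv}; fixed.
Sat(EG ¬valid) = {Recv}

{Recv}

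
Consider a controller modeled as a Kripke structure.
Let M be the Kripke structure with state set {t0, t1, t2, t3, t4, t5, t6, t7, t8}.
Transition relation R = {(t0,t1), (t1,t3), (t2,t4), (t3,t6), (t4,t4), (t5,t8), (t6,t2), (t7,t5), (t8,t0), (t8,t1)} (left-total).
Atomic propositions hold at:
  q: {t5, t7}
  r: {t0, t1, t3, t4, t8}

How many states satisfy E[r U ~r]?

Sat(~r) = {t2, t5, t6, t7}
E[r U ~r]: least fixpoint, start Z0 = Sat(~r) = {t2, t5, t6, t7}, add states in Sat(r) with some successor in Z. Z1 = {t2, t3, t5, t6, t7}; Z2 = {t1, t2, t3, t5, t6, t7}; Z3 = {t0, t1, t2, t3, t5, t6, t7, t8}; fixed.
Sat(E[r U ~r]) = {t0, t1, t2, t3, t5, t6, t7, t8}
|Sat(E[r U ~r])| = |{t0, t1, t2, t3, t5, t6, t7, t8}| = 8.

8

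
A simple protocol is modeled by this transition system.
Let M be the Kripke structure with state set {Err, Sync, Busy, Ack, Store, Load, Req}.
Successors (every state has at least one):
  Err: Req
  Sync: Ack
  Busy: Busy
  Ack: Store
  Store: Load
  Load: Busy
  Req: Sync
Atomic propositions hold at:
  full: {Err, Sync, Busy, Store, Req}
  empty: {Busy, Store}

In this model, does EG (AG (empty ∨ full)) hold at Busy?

Yes

Sat(empty ∨ full) = {Err, Sync, Busy, Store, Req}
AG (empty ∨ full): greatest fixpoint, start Z0 = {Err, Sync, Busy, Store, Req}, keep only states in Sat with every successor in Z. Z1 = {Err, Busy, Req}; Z2 = {Err, Busy}; Z3 = {Busy}; fixed.
Sat(AG (empty ∨ full)) = {Busy}
EG (AG (empty ∨ full)): greatest fixpoint, start Z0 = {Busy}, keep only states in Sat with some successor in Z. Already a fixed point.
Sat(EG (AG (empty ∨ full))) = {Busy}
Busy ∈ Sat(EG (AG (empty ∨ full))) = {Busy}, so the formula holds at Busy.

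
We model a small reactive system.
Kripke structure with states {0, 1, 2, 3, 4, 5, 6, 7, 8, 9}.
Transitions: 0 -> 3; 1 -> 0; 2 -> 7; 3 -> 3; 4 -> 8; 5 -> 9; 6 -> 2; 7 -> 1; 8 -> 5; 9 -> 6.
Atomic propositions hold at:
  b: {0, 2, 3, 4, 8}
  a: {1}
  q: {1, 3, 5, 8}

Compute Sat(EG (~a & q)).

Sat(~a) = {0, 2, 3, 4, 5, 6, 7, 8, 9}
Sat(~a & q) = {3, 5, 8}
EG (~a & q): greatest fixpoint, start Z0 = {3, 5, 8}, keep only states in Sat with some successor in Z. Z1 = {3, 8}; Z2 = {3}; fixed.
Sat(EG (~a & q)) = {3}

{3}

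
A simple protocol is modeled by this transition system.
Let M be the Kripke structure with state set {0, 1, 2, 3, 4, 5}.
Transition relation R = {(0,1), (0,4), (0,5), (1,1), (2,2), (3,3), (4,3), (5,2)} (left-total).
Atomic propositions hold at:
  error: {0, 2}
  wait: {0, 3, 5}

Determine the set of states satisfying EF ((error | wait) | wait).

Sat(error | wait) = {0, 2, 3, 5}
Sat((error | wait) | wait) = {0, 2, 3, 5}
EF ((error | wait) | wait): least fixpoint, start Z0 = {0, 2, 3, 5}, add states with some successor in Z. Z1 = {0, 2, 3, 4, 5}; fixed.
Sat(EF ((error | wait) | wait)) = {0, 2, 3, 4, 5}

{0, 2, 3, 4, 5}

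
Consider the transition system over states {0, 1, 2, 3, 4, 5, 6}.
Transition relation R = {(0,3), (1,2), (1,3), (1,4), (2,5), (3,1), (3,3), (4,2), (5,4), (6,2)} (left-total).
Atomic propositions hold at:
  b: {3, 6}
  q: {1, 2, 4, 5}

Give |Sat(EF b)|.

EF b: least fixpoint, start Z0 = {3, 6}, add states with some successor in Z. Z1 = {0, 1, 3, 6}; fixed.
Sat(EF b) = {0, 1, 3, 6}
|Sat(EF b)| = |{0, 1, 3, 6}| = 4.

4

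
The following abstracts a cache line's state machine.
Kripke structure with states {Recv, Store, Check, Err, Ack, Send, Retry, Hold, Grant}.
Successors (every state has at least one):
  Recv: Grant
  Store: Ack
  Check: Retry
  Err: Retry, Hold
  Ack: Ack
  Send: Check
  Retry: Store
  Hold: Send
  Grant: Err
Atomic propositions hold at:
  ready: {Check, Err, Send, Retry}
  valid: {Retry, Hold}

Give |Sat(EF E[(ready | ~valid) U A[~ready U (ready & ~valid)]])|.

6

Sat(~valid) = {Recv, Store, Check, Err, Ack, Send, Grant}
Sat(ready | ~valid) = {Recv, Store, Check, Err, Ack, Send, Retry, Grant}
Sat(~ready) = {Recv, Store, Ack, Hold, Grant}
Sat(ready & ~valid) = {Check, Err, Send}
A[~ready U (ready & ~valid)]: least fixpoint, start Z0 = Sat((ready & ~valid)) = {Check, Err, Send}, add states in Sat(~ready) with every successor in Z. Z1 = {Check, Err, Send, Hold, Grant}; Z2 = {Recv, Check, Err, Send, Hold, Grant}; fixed.
Sat(A[~ready U (ready & ~valid)]) = {Recv, Check, Err, Send, Hold, Grant}
E[(ready | ~valid) U A[~ready U (ready & ~valid)]]: least fixpoint, start Z0 = Sat(A[~ready U (ready & ~valid)]) = {Recv, Check, Err, Send, Hold, Grant}, add states in Sat(ready | ~valid) with some successor in Z. Already a fixed point.
Sat(E[(ready | ~valid) U A[~ready U (ready & ~valid)]]) = {Recv, Check, Err, Send, Hold, Grant}
EF E[(ready | ~valid) U A[~ready U (ready & ~valid)]]: least fixpoint, start Z0 = {Recv, Check, Err, Send, Hold, Grant}, add states with some successor in Z. Already a fixed point.
Sat(EF E[(ready | ~valid) U A[~ready U (ready & ~valid)]]) = {Recv, Check, Err, Send, Hold, Grant}
|Sat(EF E[(ready | ~valid) U A[~ready U (ready & ~valid)]])| = |{Recv, Check, Err, Send, Hold, Grant}| = 6.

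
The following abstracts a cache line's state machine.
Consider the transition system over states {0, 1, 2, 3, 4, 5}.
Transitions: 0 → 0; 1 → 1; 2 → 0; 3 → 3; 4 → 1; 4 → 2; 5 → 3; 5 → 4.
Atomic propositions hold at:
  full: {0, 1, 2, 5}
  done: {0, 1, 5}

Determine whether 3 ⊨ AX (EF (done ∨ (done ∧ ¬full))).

Sat(¬full) = {3, 4}
Sat(done ∧ ¬full) = ∅
Sat(done ∨ (done ∧ ¬full)) = {0, 1, 5}
EF (done ∨ (done ∧ ¬full)): least fixpoint, start Z0 = {0, 1, 5}, add states with some successor in Z. Z1 = {0, 1, 2, 4, 5}; fixed.
Sat(EF (done ∨ (done ∧ ¬full))) = {0, 1, 2, 4, 5}
Sat(AX (EF (done ∨ (done ∧ ¬full)))) = {s : every successor in {0, 1, 2, 4, 5}} = {0, 1, 2, 4}
3 ∉ Sat(AX (EF (done ∨ (done ∧ ¬full)))) = {0, 1, 2, 4}, so the formula does not hold at 3.

No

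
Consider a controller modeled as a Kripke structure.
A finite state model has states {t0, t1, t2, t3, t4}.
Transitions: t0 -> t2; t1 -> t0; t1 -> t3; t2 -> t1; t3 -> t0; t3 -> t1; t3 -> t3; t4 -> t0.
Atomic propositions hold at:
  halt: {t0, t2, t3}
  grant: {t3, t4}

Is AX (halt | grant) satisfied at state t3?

Sat(halt | grant) = {t0, t2, t3, t4}
Sat(AX (halt | grant)) = {s : every successor in {t0, t2, t3, t4}} = {t0, t1, t4}
t3 ∉ Sat(AX (halt | grant)) = {t0, t1, t4}, so the formula does not hold at t3.

No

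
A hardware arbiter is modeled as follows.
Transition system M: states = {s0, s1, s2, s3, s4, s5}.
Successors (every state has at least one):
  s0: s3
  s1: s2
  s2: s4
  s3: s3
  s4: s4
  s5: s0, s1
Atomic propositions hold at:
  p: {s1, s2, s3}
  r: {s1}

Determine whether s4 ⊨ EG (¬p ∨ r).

Sat(¬p) = {s0, s4, s5}
Sat(¬p ∨ r) = {s0, s1, s4, s5}
EG (¬p ∨ r): greatest fixpoint, start Z0 = {s0, s1, s4, s5}, keep only states in Sat with some successor in Z. Z1 = {s4, s5}; Z2 = {s4}; fixed.
Sat(EG (¬p ∨ r)) = {s4}
s4 ∈ Sat(EG (¬p ∨ r)) = {s4}, so the formula holds at s4.

Yes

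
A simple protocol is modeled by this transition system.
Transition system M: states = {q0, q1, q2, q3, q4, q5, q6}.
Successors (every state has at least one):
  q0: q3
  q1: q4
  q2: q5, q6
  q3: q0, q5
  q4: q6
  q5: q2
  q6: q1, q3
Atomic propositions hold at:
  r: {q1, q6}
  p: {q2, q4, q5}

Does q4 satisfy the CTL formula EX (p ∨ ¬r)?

Sat(¬r) = {q0, q2, q3, q4, q5}
Sat(p ∨ ¬r) = {q0, q2, q3, q4, q5}
Sat(EX (p ∨ ¬r)) = {s : some successor in {q0, q2, q3, q4, q5}} = {q0, q1, q2, q3, q5, q6}
q4 ∉ Sat(EX (p ∨ ¬r)) = {q0, q1, q2, q3, q5, q6}, so the formula does not hold at q4.

No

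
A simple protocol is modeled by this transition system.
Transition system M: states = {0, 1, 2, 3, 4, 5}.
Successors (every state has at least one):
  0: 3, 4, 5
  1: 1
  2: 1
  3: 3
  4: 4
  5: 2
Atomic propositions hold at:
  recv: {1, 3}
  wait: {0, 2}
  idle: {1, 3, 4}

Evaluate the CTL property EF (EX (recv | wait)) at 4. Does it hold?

No

Sat(recv | wait) = {0, 1, 2, 3}
Sat(EX (recv | wait)) = {s : some successor in {0, 1, 2, 3}} = {0, 1, 2, 3, 5}
EF (EX (recv | wait)): least fixpoint, start Z0 = {0, 1, 2, 3, 5}, add states with some successor in Z. Already a fixed point.
Sat(EF (EX (recv | wait))) = {0, 1, 2, 3, 5}
4 ∉ Sat(EF (EX (recv | wait))) = {0, 1, 2, 3, 5}, so the formula does not hold at 4.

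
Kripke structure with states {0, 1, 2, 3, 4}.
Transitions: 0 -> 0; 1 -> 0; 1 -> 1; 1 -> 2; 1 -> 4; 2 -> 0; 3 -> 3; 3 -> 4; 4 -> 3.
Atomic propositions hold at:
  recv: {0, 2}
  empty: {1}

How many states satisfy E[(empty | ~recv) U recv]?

Sat(~recv) = {1, 3, 4}
Sat(empty | ~recv) = {1, 3, 4}
E[(empty | ~recv) U recv]: least fixpoint, start Z0 = Sat(recv) = {0, 2}, add states in Sat(empty | ~recv) with some successor in Z. Z1 = {0, 1, 2}; fixed.
Sat(E[(empty | ~recv) U recv]) = {0, 1, 2}
|Sat(E[(empty | ~recv) U recv])| = |{0, 1, 2}| = 3.

3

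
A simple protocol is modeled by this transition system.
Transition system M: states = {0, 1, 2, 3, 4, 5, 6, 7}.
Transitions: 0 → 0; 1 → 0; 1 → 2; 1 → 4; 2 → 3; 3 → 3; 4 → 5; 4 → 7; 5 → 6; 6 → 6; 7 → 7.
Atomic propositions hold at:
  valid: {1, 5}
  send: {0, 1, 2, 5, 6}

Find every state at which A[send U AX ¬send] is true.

Sat(¬send) = {3, 4, 7}
Sat(AX ¬send) = {s : every successor in {3, 4, 7}} = {2, 3, 7}
A[send U AX ¬send]: least fixpoint, start Z0 = Sat(AX ¬send) = {2, 3, 7}, add states in Sat(send) with every successor in Z. Already a fixed point.
Sat(A[send U AX ¬send]) = {2, 3, 7}

{2, 3, 7}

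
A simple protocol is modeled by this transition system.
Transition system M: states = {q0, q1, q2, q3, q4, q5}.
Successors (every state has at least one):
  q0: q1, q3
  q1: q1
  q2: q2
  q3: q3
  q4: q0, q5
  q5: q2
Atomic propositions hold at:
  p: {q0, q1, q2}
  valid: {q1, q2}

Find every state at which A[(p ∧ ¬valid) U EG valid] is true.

{q1, q2}

Sat(¬valid) = {q0, q3, q4, q5}
Sat(p ∧ ¬valid) = {q0}
EG valid: greatest fixpoint, start Z0 = {q1, q2}, keep only states in Sat with some successor in Z. Already a fixed point.
Sat(EG valid) = {q1, q2}
A[(p ∧ ¬valid) U EG valid]: least fixpoint, start Z0 = Sat(EG valid) = {q1, q2}, add states in Sat(p ∧ ¬valid) with every successor in Z. Already a fixed point.
Sat(A[(p ∧ ¬valid) U EG valid]) = {q1, q2}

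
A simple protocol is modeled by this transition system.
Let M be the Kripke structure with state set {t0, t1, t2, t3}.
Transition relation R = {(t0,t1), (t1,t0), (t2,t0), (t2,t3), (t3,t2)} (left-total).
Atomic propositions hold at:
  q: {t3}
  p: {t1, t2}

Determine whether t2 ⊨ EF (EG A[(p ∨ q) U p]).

Yes

Sat(p ∨ q) = {t1, t2, t3}
A[(p ∨ q) U p]: least fixpoint, start Z0 = Sat(p) = {t1, t2}, add states in Sat(p ∨ q) with every successor in Z. Z1 = {t1, t2, t3}; fixed.
Sat(A[(p ∨ q) U p]) = {t1, t2, t3}
EG A[(p ∨ q) U p]: greatest fixpoint, start Z0 = {t1, t2, t3}, keep only states in Sat with some successor in Z. Z1 = {t2, t3}; fixed.
Sat(EG A[(p ∨ q) U p]) = {t2, t3}
EF (EG A[(p ∨ q) U p]): least fixpoint, start Z0 = {t2, t3}, add states with some successor in Z. Already a fixed point.
Sat(EF (EG A[(p ∨ q) U p])) = {t2, t3}
t2 ∈ Sat(EF (EG A[(p ∨ q) U p])) = {t2, t3}, so the formula holds at t2.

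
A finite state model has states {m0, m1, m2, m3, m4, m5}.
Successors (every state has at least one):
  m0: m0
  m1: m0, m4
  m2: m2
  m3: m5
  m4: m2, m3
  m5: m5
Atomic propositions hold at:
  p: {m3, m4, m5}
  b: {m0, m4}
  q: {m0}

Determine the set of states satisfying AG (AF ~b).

Sat(~b) = {m1, m2, m3, m5}
AF ~b: least fixpoint, start Z0 = {m1, m2, m3, m5}, add states with every successor in Z. Z1 = {m1, m2, m3, m4, m5}; fixed.
Sat(AF ~b) = {m1, m2, m3, m4, m5}
AG (AF ~b): greatest fixpoint, start Z0 = {m1, m2, m3, m4, m5}, keep only states in Sat with every successor in Z. Z1 = {m2, m3, m4, m5}; fixed.
Sat(AG (AF ~b)) = {m2, m3, m4, m5}

{m2, m3, m4, m5}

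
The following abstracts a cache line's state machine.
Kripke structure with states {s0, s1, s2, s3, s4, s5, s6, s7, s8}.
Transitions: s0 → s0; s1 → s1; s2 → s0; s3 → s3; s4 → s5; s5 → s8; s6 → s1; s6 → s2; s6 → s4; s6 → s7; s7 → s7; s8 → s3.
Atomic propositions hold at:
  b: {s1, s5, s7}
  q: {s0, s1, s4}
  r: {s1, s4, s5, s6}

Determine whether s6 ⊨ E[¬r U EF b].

Yes

Sat(¬r) = {s0, s2, s3, s7, s8}
EF b: least fixpoint, start Z0 = {s1, s5, s7}, add states with some successor in Z. Z1 = {s1, s4, s5, s6, s7}; fixed.
Sat(EF b) = {s1, s4, s5, s6, s7}
E[¬r U EF b]: least fixpoint, start Z0 = Sat(EF b) = {s1, s4, s5, s6, s7}, add states in Sat(¬r) with some successor in Z. Already a fixed point.
Sat(E[¬r U EF b]) = {s1, s4, s5, s6, s7}
s6 ∈ Sat(E[¬r U EF b]) = {s1, s4, s5, s6, s7}, so the formula holds at s6.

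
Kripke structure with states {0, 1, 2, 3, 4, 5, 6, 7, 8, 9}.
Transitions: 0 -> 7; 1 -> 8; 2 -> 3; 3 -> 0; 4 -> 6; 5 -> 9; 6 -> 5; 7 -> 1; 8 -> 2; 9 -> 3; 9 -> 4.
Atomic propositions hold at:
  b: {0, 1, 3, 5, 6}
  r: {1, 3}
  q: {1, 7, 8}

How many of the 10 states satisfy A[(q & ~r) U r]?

Sat(~r) = {0, 2, 4, 5, 6, 7, 8, 9}
Sat(q & ~r) = {7, 8}
A[(q & ~r) U r]: least fixpoint, start Z0 = Sat(r) = {1, 3}, add states in Sat(q & ~r) with every successor in Z. Z1 = {1, 3, 7}; fixed.
Sat(A[(q & ~r) U r]) = {1, 3, 7}
|Sat(A[(q & ~r) U r])| = |{1, 3, 7}| = 3.

3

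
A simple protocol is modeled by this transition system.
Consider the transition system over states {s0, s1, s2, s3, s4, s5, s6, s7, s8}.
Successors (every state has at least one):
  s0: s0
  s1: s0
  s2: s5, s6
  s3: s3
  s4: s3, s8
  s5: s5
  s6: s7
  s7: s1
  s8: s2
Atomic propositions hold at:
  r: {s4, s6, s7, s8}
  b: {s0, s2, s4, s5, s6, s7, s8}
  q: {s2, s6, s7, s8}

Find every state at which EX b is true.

Sat(EX b) = {s : some successor in {s0, s2, s4, s5, s6, s7, s8}} = {s0, s1, s2, s4, s5, s6, s8}

{s0, s1, s2, s4, s5, s6, s8}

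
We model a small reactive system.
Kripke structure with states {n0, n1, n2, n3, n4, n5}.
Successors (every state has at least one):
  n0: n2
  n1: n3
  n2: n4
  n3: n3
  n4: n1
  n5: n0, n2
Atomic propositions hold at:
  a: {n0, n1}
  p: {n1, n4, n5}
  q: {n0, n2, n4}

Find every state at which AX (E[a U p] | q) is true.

{n0, n2, n4, n5}

E[a U p]: least fixpoint, start Z0 = Sat(p) = {n1, n4, n5}, add states in Sat(a) with some successor in Z. Already a fixed point.
Sat(E[a U p]) = {n1, n4, n5}
Sat(E[a U p] | q) = {n0, n1, n2, n4, n5}
Sat(AX (E[a U p] | q)) = {s : every successor in {n0, n1, n2, n4, n5}} = {n0, n2, n4, n5}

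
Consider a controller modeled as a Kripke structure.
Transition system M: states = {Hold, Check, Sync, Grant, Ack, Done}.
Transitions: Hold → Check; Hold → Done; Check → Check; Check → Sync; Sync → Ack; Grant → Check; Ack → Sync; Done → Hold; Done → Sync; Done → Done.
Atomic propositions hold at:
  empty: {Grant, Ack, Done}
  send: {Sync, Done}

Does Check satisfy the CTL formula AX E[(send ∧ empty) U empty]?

No

Sat(send ∧ empty) = {Done}
E[(send ∧ empty) U empty]: least fixpoint, start Z0 = Sat(empty) = {Grant, Ack, Done}, add states in Sat(send ∧ empty) with some successor in Z. Already a fixed point.
Sat(E[(send ∧ empty) U empty]) = {Grant, Ack, Done}
Sat(AX E[(send ∧ empty) U empty]) = {s : every successor in {Grant, Ack, Done}} = {Sync}
Check ∉ Sat(AX E[(send ∧ empty) U empty]) = {Sync}, so the formula does not hold at Check.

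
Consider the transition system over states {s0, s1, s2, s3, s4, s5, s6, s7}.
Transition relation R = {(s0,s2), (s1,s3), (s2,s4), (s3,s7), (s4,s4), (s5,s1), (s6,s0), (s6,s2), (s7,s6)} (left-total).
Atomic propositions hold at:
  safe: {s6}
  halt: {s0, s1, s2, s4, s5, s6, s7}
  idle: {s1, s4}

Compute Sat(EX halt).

Sat(EX halt) = {s : some successor in {s0, s1, s2, s4, s5, s6, s7}} = {s0, s2, s3, s4, s5, s6, s7}

{s0, s2, s3, s4, s5, s6, s7}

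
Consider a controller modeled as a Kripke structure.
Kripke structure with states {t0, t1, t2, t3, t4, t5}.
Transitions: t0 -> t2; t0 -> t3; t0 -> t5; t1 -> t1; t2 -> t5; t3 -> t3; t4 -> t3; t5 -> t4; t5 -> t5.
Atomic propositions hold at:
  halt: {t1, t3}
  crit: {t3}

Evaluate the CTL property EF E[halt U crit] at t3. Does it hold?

E[halt U crit]: least fixpoint, start Z0 = Sat(crit) = {t3}, add states in Sat(halt) with some successor in Z. Already a fixed point.
Sat(E[halt U crit]) = {t3}
EF E[halt U crit]: least fixpoint, start Z0 = {t3}, add states with some successor in Z. Z1 = {t0, t3, t4}; Z2 = {t0, t3, t4, t5}; Z3 = {t0, t2, t3, t4, t5}; fixed.
Sat(EF E[halt U crit]) = {t0, t2, t3, t4, t5}
t3 ∈ Sat(EF E[halt U crit]) = {t0, t2, t3, t4, t5}, so the formula holds at t3.

Yes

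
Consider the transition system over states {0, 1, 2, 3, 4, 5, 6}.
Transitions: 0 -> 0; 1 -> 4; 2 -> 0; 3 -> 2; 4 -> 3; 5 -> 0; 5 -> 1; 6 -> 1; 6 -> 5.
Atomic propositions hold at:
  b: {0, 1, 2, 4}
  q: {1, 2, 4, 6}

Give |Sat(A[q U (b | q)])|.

Sat(b | q) = {0, 1, 2, 4, 6}
A[q U (b | q)]: least fixpoint, start Z0 = Sat((b | q)) = {0, 1, 2, 4, 6}, add states in Sat(q) with every successor in Z. Already a fixed point.
Sat(A[q U (b | q)]) = {0, 1, 2, 4, 6}
|Sat(A[q U (b | q)])| = |{0, 1, 2, 4, 6}| = 5.

5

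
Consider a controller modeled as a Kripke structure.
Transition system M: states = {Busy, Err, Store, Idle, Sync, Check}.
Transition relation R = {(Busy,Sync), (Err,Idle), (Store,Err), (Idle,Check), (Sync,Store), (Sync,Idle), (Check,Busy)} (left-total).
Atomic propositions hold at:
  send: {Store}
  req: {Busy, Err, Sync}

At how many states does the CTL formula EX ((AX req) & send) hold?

1

Sat(AX req) = {s : every successor in {Busy, Err, Sync}} = {Busy, Store, Check}
Sat((AX req) & send) = {Store}
Sat(EX ((AX req) & send)) = {s : some successor in {Store}} = {Sync}
|Sat(EX ((AX req) & send))| = |{Sync}| = 1.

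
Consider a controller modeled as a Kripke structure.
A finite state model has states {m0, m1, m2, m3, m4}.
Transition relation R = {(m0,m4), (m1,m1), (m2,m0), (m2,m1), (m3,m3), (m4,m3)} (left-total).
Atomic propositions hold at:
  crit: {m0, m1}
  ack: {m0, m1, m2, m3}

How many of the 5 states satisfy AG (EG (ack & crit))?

1

Sat(ack & crit) = {m0, m1}
EG (ack & crit): greatest fixpoint, start Z0 = {m0, m1}, keep only states in Sat with some successor in Z. Z1 = {m1}; fixed.
Sat(EG (ack & crit)) = {m1}
AG (EG (ack & crit)): greatest fixpoint, start Z0 = {m1}, keep only states in Sat with every successor in Z. Already a fixed point.
Sat(AG (EG (ack & crit))) = {m1}
|Sat(AG (EG (ack & crit)))| = |{m1}| = 1.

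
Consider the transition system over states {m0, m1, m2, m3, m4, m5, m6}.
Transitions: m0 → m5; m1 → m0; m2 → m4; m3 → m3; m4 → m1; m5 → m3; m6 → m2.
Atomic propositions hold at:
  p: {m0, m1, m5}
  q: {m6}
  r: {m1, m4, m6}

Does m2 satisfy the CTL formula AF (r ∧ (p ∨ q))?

Yes

Sat(p ∨ q) = {m0, m1, m5, m6}
Sat(r ∧ (p ∨ q)) = {m1, m6}
AF (r ∧ (p ∨ q)): least fixpoint, start Z0 = {m1, m6}, add states with every successor in Z. Z1 = {m1, m4, m6}; Z2 = {m1, m2, m4, m6}; fixed.
Sat(AF (r ∧ (p ∨ q))) = {m1, m2, m4, m6}
m2 ∈ Sat(AF (r ∧ (p ∨ q))) = {m1, m2, m4, m6}, so the formula holds at m2.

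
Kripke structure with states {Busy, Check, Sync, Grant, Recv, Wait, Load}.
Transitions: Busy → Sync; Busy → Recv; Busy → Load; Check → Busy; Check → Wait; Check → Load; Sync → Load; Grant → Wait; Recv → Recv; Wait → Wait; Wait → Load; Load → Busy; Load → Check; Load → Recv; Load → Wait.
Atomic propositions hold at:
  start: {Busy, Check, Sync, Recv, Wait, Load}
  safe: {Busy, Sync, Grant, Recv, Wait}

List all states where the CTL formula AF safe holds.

AF safe: least fixpoint, start Z0 = {Busy, Sync, Grant, Recv, Wait}, add states with every successor in Z. Already a fixed point.
Sat(AF safe) = {Busy, Sync, Grant, Recv, Wait}

{Busy, Sync, Grant, Recv, Wait}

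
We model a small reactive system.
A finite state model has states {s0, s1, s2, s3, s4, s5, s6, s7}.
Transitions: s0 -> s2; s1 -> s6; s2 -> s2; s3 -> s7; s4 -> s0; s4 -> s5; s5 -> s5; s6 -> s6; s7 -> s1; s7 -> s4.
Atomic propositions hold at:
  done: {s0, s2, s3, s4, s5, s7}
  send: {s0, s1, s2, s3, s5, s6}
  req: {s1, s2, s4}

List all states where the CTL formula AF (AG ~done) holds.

{s1, s6}

Sat(~done) = {s1, s6}
AG ~done: greatest fixpoint, start Z0 = {s1, s6}, keep only states in Sat with every successor in Z. Already a fixed point.
Sat(AG ~done) = {s1, s6}
AF (AG ~done): least fixpoint, start Z0 = {s1, s6}, add states with every successor in Z. Already a fixed point.
Sat(AF (AG ~done)) = {s1, s6}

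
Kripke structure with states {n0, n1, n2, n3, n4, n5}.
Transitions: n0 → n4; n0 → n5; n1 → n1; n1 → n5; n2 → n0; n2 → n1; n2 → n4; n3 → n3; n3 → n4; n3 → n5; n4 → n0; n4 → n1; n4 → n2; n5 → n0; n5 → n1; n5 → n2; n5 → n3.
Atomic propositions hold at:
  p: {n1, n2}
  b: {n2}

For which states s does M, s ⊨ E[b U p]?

{n1, n2}

E[b U p]: least fixpoint, start Z0 = Sat(p) = {n1, n2}, add states in Sat(b) with some successor in Z. Already a fixed point.
Sat(E[b U p]) = {n1, n2}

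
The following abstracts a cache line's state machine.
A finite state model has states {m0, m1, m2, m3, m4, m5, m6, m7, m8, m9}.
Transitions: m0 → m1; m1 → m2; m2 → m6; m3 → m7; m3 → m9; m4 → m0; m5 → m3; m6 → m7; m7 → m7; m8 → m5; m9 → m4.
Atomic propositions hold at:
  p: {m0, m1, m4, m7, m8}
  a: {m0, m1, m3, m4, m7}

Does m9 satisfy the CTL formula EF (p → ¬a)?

Sat(¬a) = {m2, m5, m6, m8, m9}
Sat(p → ¬a) = {m2, m3, m5, m6, m8, m9}
EF (p → ¬a): least fixpoint, start Z0 = {m2, m3, m5, m6, m8, m9}, add states with some successor in Z. Z1 = {m1, m2, m3, m5, m6, m8, m9}; Z2 = {m0, m1, m2, m3, m5, m6, m8, m9}; Z3 = {m0, m1, m2, m3, m4, m5, m6, m8, m9}; fixed.
Sat(EF (p → ¬a)) = {m0, m1, m2, m3, m4, m5, m6, m8, m9}
m9 ∈ Sat(EF (p → ¬a)) = {m0, m1, m2, m3, m4, m5, m6, m8, m9}, so the formula holds at m9.

Yes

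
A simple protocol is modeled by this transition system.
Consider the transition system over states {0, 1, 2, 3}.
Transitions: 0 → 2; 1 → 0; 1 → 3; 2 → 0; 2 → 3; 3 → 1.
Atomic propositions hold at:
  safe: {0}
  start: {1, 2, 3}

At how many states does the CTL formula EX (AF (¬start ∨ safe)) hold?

2

Sat(¬start) = {0}
Sat(¬start ∨ safe) = {0}
AF (¬start ∨ safe): least fixpoint, start Z0 = {0}, add states with every successor in Z. Already a fixed point.
Sat(AF (¬start ∨ safe)) = {0}
Sat(EX (AF (¬start ∨ safe))) = {s : some successor in {0}} = {1, 2}
|Sat(EX (AF (¬start ∨ safe)))| = |{1, 2}| = 2.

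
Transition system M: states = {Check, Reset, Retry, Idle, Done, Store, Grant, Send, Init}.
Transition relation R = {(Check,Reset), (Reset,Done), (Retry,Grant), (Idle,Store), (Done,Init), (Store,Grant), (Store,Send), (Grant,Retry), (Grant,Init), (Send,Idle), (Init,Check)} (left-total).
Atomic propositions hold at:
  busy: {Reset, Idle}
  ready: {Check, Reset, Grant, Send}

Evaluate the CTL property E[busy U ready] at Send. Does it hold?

Yes

E[busy U ready]: least fixpoint, start Z0 = Sat(ready) = {Check, Reset, Grant, Send}, add states in Sat(busy) with some successor in Z. Already a fixed point.
Sat(E[busy U ready]) = {Check, Reset, Grant, Send}
Send ∈ Sat(E[busy U ready]) = {Check, Reset, Grant, Send}, so the formula holds at Send.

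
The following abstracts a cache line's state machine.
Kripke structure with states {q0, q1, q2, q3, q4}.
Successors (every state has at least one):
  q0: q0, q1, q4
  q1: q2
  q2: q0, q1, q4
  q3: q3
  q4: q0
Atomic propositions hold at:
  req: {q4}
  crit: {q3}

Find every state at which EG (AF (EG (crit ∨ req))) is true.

Sat(crit ∨ req) = {q3, q4}
EG (crit ∨ req): greatest fixpoint, start Z0 = {q3, q4}, keep only states in Sat with some successor in Z. Z1 = {q3}; fixed.
Sat(EG (crit ∨ req)) = {q3}
AF (EG (crit ∨ req)): least fixpoint, start Z0 = {q3}, add states with every successor in Z. Already a fixed point.
Sat(AF (EG (crit ∨ req))) = {q3}
EG (AF (EG (crit ∨ req))): greatest fixpoint, start Z0 = {q3}, keep only states in Sat with some successor in Z. Already a fixed point.
Sat(EG (AF (EG (crit ∨ req)))) = {q3}

{q3}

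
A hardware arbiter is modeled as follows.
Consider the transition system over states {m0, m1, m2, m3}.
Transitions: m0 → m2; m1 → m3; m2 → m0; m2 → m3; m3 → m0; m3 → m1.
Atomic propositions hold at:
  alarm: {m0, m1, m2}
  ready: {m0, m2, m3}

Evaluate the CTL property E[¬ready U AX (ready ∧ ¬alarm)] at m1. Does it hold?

Sat(¬ready) = {m1}
Sat(¬alarm) = {m3}
Sat(ready ∧ ¬alarm) = {m3}
Sat(AX (ready ∧ ¬alarm)) = {s : every successor in {m3}} = {m1}
E[¬ready U AX (ready ∧ ¬alarm)]: least fixpoint, start Z0 = Sat(AX (ready ∧ ¬alarm)) = {m1}, add states in Sat(¬ready) with some successor in Z. Already a fixed point.
Sat(E[¬ready U AX (ready ∧ ¬alarm)]) = {m1}
m1 ∈ Sat(E[¬ready U AX (ready ∧ ¬alarm)]) = {m1}, so the formula holds at m1.

Yes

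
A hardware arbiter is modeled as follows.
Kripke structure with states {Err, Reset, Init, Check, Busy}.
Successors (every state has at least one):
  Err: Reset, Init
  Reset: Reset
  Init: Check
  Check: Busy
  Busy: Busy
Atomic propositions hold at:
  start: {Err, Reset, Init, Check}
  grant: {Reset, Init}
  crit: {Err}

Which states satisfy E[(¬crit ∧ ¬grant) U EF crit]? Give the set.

{Err}

Sat(¬crit) = {Reset, Init, Check, Busy}
Sat(¬grant) = {Err, Check, Busy}
Sat(¬crit ∧ ¬grant) = {Check, Busy}
EF crit: least fixpoint, start Z0 = {Err}, add states with some successor in Z. Already a fixed point.
Sat(EF crit) = {Err}
E[(¬crit ∧ ¬grant) U EF crit]: least fixpoint, start Z0 = Sat(EF crit) = {Err}, add states in Sat(¬crit ∧ ¬grant) with some successor in Z. Already a fixed point.
Sat(E[(¬crit ∧ ¬grant) U EF crit]) = {Err}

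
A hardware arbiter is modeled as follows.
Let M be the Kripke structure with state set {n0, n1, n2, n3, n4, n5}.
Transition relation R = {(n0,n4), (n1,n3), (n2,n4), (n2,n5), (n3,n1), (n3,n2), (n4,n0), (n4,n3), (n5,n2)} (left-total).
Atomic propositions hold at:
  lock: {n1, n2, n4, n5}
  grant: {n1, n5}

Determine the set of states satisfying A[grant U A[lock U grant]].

{n1, n5}

A[lock U grant]: least fixpoint, start Z0 = Sat(grant) = {n1, n5}, add states in Sat(lock) with every successor in Z. Already a fixed point.
Sat(A[lock U grant]) = {n1, n5}
A[grant U A[lock U grant]]: least fixpoint, start Z0 = Sat(A[lock U grant]) = {n1, n5}, add states in Sat(grant) with every successor in Z. Already a fixed point.
Sat(A[grant U A[lock U grant]]) = {n1, n5}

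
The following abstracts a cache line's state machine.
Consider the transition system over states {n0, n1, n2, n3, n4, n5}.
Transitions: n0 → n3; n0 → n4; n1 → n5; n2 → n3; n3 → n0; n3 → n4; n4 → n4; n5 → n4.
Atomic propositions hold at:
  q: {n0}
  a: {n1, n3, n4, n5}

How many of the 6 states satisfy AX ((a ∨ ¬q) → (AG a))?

Sat(¬q) = {n1, n2, n3, n4, n5}
Sat(a ∨ ¬q) = {n1, n2, n3, n4, n5}
AG a: greatest fixpoint, start Z0 = {n1, n3, n4, n5}, keep only states in Sat with every successor in Z. Z1 = {n1, n4, n5}; fixed.
Sat(AG a) = {n1, n4, n5}
Sat((a ∨ ¬q) → (AG a)) = {n0, n1, n4, n5}
Sat(AX ((a ∨ ¬q) → (AG a))) = {s : every successor in {n0, n1, n4, n5}} = {n1, n3, n4, n5}
|Sat(AX ((a ∨ ¬q) → (AG a)))| = |{n1, n3, n4, n5}| = 4.

4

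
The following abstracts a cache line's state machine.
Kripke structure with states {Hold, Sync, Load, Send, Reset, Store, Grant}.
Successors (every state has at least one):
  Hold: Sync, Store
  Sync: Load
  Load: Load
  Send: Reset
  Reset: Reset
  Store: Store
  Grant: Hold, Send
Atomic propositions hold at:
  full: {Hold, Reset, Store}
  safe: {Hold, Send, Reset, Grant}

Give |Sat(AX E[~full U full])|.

4

Sat(~full) = {Sync, Load, Send, Grant}
E[~full U full]: least fixpoint, start Z0 = Sat(full) = {Hold, Reset, Store}, add states in Sat(~full) with some successor in Z. Z1 = {Hold, Send, Reset, Store, Grant}; fixed.
Sat(E[~full U full]) = {Hold, Send, Reset, Store, Grant}
Sat(AX E[~full U full]) = {s : every successor in {Hold, Send, Reset, Store, Grant}} = {Send, Reset, Store, Grant}
|Sat(AX E[~full U full])| = |{Send, Reset, Store, Grant}| = 4.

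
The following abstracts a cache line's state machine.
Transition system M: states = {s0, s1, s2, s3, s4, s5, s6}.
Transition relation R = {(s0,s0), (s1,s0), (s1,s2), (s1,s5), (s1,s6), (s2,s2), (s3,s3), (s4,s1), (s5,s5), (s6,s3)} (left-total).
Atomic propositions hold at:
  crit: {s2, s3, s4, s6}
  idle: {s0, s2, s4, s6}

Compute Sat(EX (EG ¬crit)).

Sat(¬crit) = {s0, s1, s5}
EG ¬crit: greatest fixpoint, start Z0 = {s0, s1, s5}, keep only states in Sat with some successor in Z. Already a fixed point.
Sat(EG ¬crit) = {s0, s1, s5}
Sat(EX (EG ¬crit)) = {s : some successor in {s0, s1, s5}} = {s0, s1, s4, s5}

{s0, s1, s4, s5}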